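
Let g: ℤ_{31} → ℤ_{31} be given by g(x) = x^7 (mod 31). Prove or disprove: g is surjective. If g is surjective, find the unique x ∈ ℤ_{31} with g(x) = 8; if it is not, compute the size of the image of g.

Since 31 is prime, the nonzero elements of ℤ_{31} form a cyclic group of order 30.
As gcd(7, 30) = 1, raising to the 7th power is a bijection on this group: if x_1^7 ≡ x_2^7 then (x_1x_2^{−1})^7 = 1, and the only element of order dividing gcd(7, 30) = 1 is 1, so x_1 = x_2.
With g(0) = 0 this makes g injective on all of ℤ_{31}, hence bijective (finite equal-size domain and codomain). In particular g is surjective.
Since g is surjective, we find the preimage of 8. The inverse of x ↦ x^7 on (ℤ_{31})^× is x ↦ x^13, because 7·13 = 91 = 3·30 + 1 ≡ 1 (mod 30) and x^{30} = 1 for x ≠ 0 (Fermat). So g⁻¹(8) = 8^13 mod 31.
Repeated squaring mod 31: 8^1 ≡ 8, 8^2 ≡ 8² = 64 ≡ 2, 8^4 ≡ 2² = 4, 8^8 ≡ 4² = 16. Since 13 = 8 + 4 + 1, 8^13 ≡ 16·4·8: 16·4 = 64 ≡ 2, then 2·8 = 16. So 8^13 ≡ 16 (mod 31).
Hence g⁻¹(8) = 16.

16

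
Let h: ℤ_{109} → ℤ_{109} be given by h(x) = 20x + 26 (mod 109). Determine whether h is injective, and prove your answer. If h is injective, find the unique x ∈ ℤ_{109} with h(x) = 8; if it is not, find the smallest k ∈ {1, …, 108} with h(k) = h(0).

10

By definition, h is injective if h(s) = h(t) implies s = t.
If h(s) = h(t), then 20s ≡ 20t (mod 109). Because gcd(20, 109) = 1, we may cancel 20 to get s ≡ t (mod 109).
Hence h is injective.
We now compute 20⁻¹ mod 109 explicitly. Euclid's algorithm: 109 = 5·20 + 9, 20 = 2·9 + 2, 9 = 4·2 + 1; back-substituting gives 1 = 60·20 − 11·109, so 20⁻¹ ≡ 60 (mod 109).
Since h is injective, we compute h⁻¹(8): solve 20x + 26 ≡ 8 (mod 109), i.e. 20x ≡ 91 (mod 109).
Multiplying by 20⁻¹ = 60 gives x ≡ 60·91 = 5460 = 50·109 + 10 ≡ 10 (mod 109).
Check: h(10) = 20·10 + 26 = 226 = 2·109 + 8 ≡ 8 (mod 109).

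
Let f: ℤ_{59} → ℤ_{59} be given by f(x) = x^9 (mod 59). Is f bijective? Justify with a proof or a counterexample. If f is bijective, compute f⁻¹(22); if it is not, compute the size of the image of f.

45

Since 59 is prime, the nonzero elements of ℤ_{59} form a cyclic group of order 58.
As gcd(9, 58) = 1, raising to the 9th power is a bijection on this group: if u^9 ≡ v^9 then (uv^{−1})^9 = 1, and the only element of order dividing gcd(9, 58) = 1 is 1, so u = v.
With f(0) = 0 this makes f injective on all of ℤ_{59}, hence bijective (finite equal-size domain and codomain). In particular f is bijective.
Since f is bijective, we find the preimage of 22. The inverse of x ↦ x^9 on (ℤ_{59})^× is x ↦ x^13, because 9·13 = 117 = 2·58 + 1 ≡ 1 (mod 58) and x^{58} = 1 for x ≠ 0 (Fermat). So f⁻¹(22) = 22^13 mod 59.
Repeated squaring mod 59: 22^1 ≡ 22, 22^2 ≡ 22² = 484 ≡ 12, 22^4 ≡ 12² = 144 ≡ 26, 22^8 ≡ 26² = 676 ≡ 27. Since 13 = 8 + 4 + 1, 22^13 ≡ 27·26·22: 27·26 = 702 ≡ 53, then 53·22 = 1166 ≡ 45. So 22^13 ≡ 45 (mod 59).
Hence f⁻¹(22) = 45.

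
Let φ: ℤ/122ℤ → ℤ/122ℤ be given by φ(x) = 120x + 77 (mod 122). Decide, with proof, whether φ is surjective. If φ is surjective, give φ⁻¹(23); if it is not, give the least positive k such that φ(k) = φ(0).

Recall that φ is surjective if every y in the codomain equals φ(x) for some x in the domain.
Since gcd(120, 122) = 2, we have 120x ≡ 0 (mod 2) for all x, so φ(x) ≡ 1 (mod 2).
But 0 ≢ 1 (mod 2), so 0 ∈ ℤ/122ℤ has no preimage. Therefore φ is not surjective.
Since φ is not surjective, we find the least positive k with φ(k) = φ(0): this means 120k ≡ 0 (mod 122), i.e. 122 ∣ 120k. Since gcd(120, 122) = 2, dividing through by 2 this holds exactly when 61 ∣ 60k, and as gcd(60, 61) = 1, exactly when 61 ∣ k.
The smallest positive such k is 61.

61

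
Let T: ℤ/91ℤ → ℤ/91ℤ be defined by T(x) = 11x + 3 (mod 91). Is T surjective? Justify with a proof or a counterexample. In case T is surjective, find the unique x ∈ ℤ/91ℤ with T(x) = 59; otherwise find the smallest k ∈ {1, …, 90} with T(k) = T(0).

Since gcd(11, 91) = 1, 11 is invertible modulo 91. Euclid's algorithm: 91 = 8·11 + 3, 11 = 3·3 + 2, 3 = 1·2 + 1; back-substituting gives 1 = 58·11 − 7·91, so 11⁻¹ ≡ 58 (mod 91).
For any y ∈ ℤ/91ℤ, x = 58(y − 3) mod 91 satisfies T(x) = 11·58(y − 3) + 3 ≡ y (since 11·58 ≡ 1 mod 91). So every y has a preimage.
Hence T is surjective.
Since T is surjective, we compute T⁻¹(59): solve 11x + 3 ≡ 59 (mod 91), i.e. 11x ≡ 56 (mod 91).
Multiplying by 11⁻¹ = 58 gives x ≡ 58·56 = 3248 = 35·91 + 63 ≡ 63 (mod 91).
Check: T(63) = 11·63 + 3 = 696 = 7·91 + 59 ≡ 59 (mod 91).

63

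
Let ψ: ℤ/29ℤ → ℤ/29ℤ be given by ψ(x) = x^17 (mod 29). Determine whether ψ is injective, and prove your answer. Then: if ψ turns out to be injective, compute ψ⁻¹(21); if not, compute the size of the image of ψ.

Since 29 is prime, the nonzero elements of ℤ/29ℤ form a cyclic group of order 28.
As gcd(17, 28) = 1, raising to the 17th power is a bijection on this group: if a^17 ≡ b^17 then (ab^{−1})^17 = 1, and the only element of order dividing gcd(17, 28) = 1 is 1, so a = b.
With ψ(0) = 0 this makes ψ injective on all of ℤ/29ℤ, hence bijective (finite equal-size domain and codomain). In particular ψ is injective.
Since ψ is injective, we find the preimage of 21. The inverse of x ↦ x^17 on (ℤ/29ℤ)^× is x ↦ x^5, because 17·5 = 85 = 3·28 + 1 ≡ 1 (mod 28) and x^{28} = 1 for x ≠ 0 (Fermat). So ψ⁻¹(21) = 21^5 mod 29.
Repeated squaring mod 29: 21^1 ≡ 21, 21^2 ≡ 21² = 441 ≡ 6, 21^4 ≡ 6² = 36 ≡ 7. Since 5 = 4 + 1, 21^5 ≡ 7·21: 7·21 = 147 ≡ 2. So 21^5 ≡ 2 (mod 29).
Hence ψ⁻¹(21) = 2.

2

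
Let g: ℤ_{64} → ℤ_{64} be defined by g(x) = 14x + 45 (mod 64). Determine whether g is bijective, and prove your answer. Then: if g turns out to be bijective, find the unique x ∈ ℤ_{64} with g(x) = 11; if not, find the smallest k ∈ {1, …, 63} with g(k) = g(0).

We have gcd(14, 64) = 2 > 1. Taking u = 0 and v = 32: g(0) = 45 and g(32) = 14·32 + 45 = 493 ≡ 45 (mod 64).
So g(0) = g(32) while 0 ≠ 32, thus g is not injective, hence not bijective.
Since g is not bijective, we find the least positive k with g(k) = g(0): this means 14k ≡ 0 (mod 64), i.e. 64 ∣ 14k. Since gcd(14, 64) = 2, dividing through by 2 this holds exactly when 32 ∣ 7k, and as gcd(7, 32) = 1, exactly when 32 ∣ k.
The smallest positive such k is 32.

32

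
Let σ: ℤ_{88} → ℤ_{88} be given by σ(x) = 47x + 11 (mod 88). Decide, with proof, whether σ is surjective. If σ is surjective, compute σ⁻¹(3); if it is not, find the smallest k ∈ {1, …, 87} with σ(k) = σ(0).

By definition, surjectivity means every element of the codomain has a preimage under σ.
Since gcd(47, 88) = 1, 47 is invertible modulo 88. Euclid's algorithm: 88 = 1·47 + 41, 47 = 1·41 + 6, 41 = 6·6 + 5, 6 = 1·5 + 1; back-substituting gives 1 = 15·47 − 8·88, so 47⁻¹ ≡ 15 (mod 88).
Then y ↦ 15(y − 11) is a two-sided inverse to σ, so every y ∈ ℤ_{88} has a preimage.
Thus σ is surjective.
Since σ is surjective, we compute σ⁻¹(3): solve 47x + 11 ≡ 3 (mod 88), i.e. 47x ≡ 80 (mod 88).
Multiplying by 47⁻¹ = 15 gives x ≡ 15·80 = 1200 = 13·88 + 56 ≡ 56 (mod 88).
Check: σ(56) = 47·56 + 11 = 2643 = 30·88 + 3 ≡ 3 (mod 88).

56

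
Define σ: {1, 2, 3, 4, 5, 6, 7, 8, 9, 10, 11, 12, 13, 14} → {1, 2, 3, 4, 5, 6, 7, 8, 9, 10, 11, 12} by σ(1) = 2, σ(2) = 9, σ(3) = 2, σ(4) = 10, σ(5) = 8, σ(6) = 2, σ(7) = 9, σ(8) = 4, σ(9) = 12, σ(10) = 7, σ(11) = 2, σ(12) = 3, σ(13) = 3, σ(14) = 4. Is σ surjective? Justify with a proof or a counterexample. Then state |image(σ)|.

8

No element maps to 1, so σ is not surjective.
The image of σ is {2, 3, 4, 7, 8, 9, 10, 12}, which has 8 elements.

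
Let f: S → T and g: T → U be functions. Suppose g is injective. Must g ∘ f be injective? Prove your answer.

No. Take S = {1, 2}, T = U = {1, 2, 3}, f(1) = f(2) = 1, and g = identity (injective).
Then (g ∘ f)(1) = (g ∘ f)(2) = 1 with 1 ≠ 2, so g ∘ f is not injective.

not injective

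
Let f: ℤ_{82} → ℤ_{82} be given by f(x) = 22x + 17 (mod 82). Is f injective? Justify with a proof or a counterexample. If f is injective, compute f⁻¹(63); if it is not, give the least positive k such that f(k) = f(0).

We have gcd(22, 82) = 2 > 1. Taking s = 0 and t = 41: f(0) = 17 and f(41) = 22·41 + 17 = 919 ≡ 17 (mod 82).
So f(0) = f(41) while 0 ≠ 41, hence f is not injective.
Since f is not injective, we find the least positive k with f(k) = f(0): this means 22k ≡ 0 (mod 82), i.e. 82 ∣ 22k. Since gcd(22, 82) = 2, dividing through by 2 this holds exactly when 41 ∣ 11k, and as gcd(11, 41) = 1, exactly when 41 ∣ k.
The smallest positive such k is 41.

41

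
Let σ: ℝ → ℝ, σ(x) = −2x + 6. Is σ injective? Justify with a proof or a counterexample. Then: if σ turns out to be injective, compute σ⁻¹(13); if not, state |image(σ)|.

-7/2

Suppose σ(s) = σ(t). Then −2s + 6 = −2t + 6, so −2s = −2t, therefore s = t.
Therefore σ is injective.
Since σ is injective, we compute σ⁻¹(13) = (13 − 6)/(−2) = −7/2.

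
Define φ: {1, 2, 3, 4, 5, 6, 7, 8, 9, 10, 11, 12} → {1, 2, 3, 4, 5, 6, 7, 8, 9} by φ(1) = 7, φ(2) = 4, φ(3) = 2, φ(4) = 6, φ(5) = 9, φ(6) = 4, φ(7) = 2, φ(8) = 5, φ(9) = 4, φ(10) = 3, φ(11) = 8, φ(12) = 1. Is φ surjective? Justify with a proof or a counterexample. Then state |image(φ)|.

9

Every element of the codomain has a preimage: 1 = φ(12), 2 = φ(3), 3 = φ(10), 4 = φ(2), 5 = φ(8), 6 = φ(4), 7 = φ(1), 8 = φ(11), 9 = φ(5).
So φ is surjective.
The image of φ is {1, 2, 3, 4, 5, 6, 7, 8, 9}, which has 9 elements.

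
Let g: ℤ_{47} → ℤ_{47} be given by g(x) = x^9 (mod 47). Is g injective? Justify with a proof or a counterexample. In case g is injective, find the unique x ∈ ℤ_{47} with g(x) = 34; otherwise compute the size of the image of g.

27

Since 47 is prime, the nonzero elements of ℤ_{47} form a cyclic group of order 46.
As gcd(9, 46) = 1, raising to the 9th power is a bijection on this group: if s^9 ≡ t^9 then (st^{−1})^9 = 1, and the only element of order dividing gcd(9, 46) = 1 is 1, so s = t.
With g(0) = 0 this makes g injective on all of ℤ_{47}, hence bijective (finite equal-size domain and codomain). In particular g is injective.
Since g is injective, we find the preimage of 34. The inverse of x ↦ x^9 on (ℤ_{47})^× is x ↦ x^41, because 9·41 = 369 = 8·46 + 1 ≡ 1 (mod 46) and x^{46} = 1 for x ≠ 0 (Fermat). So g⁻¹(34) = 34^41 mod 47.
Repeated squaring mod 47: 34^1 ≡ 34, 34^2 ≡ 34² = 1156 ≡ 28, 34^4 ≡ 28² = 784 ≡ 32, 34^8 ≡ 32² = 1024 ≡ 37, 34^16 ≡ 37² = 1369 ≡ 6, 34^32 ≡ 6² = 36. Since 41 = 32 + 8 + 1, 34^41 ≡ 36·37·34: 36·37 = 1332 ≡ 16, then 16·34 = 544 ≡ 27. So 34^41 ≡ 27 (mod 47).
Hence g⁻¹(34) = 27.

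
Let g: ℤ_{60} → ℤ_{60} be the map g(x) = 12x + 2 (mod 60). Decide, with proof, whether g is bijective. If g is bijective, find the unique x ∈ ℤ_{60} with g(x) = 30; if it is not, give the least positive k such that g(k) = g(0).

We have gcd(12, 60) = 12 > 1. Taking u = 0 and v = 5: g(0) = 2 and g(5) = 12·5 + 2 = 62 ≡ 2 (mod 60).
So g(0) = g(5) while 0 ≠ 5, therefore g is not injective, hence not bijective.
Since g is not bijective, we find the least positive k with g(k) = g(0): this means 12k ≡ 0 (mod 60), i.e. 60 ∣ 12k. Since gcd(12, 60) = 12, dividing through by 12 this holds exactly when 5 ∣ k.
The smallest positive such k is 5.

5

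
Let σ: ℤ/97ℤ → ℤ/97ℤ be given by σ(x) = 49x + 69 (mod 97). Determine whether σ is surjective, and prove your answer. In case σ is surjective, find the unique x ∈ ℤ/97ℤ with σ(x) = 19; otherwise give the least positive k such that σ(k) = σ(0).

94

Recall: surjectivity means every element of the codomain has a preimage under σ.
Since gcd(49, 97) = 1, 49 is invertible modulo 97. Euclid's algorithm: 97 = 1·49 + 48, 49 = 1·48 + 1; back-substituting gives 1 = 2·49 − 1·97, so 49⁻¹ ≡ 2 (mod 97).
Then y ↦ 2(y − 69) is a two-sided inverse to σ, so every y ∈ ℤ/97ℤ has a preimage.
Hence σ is surjective.
Since σ is surjective, we compute σ⁻¹(19): solve 49x + 69 ≡ 19 (mod 97), i.e. 49x ≡ 47 (mod 97).
Multiplying by 49⁻¹ = 2 gives x ≡ 2·47 = 94 ≡ 94 (mod 97).
Check: σ(94) = 49·94 + 69 = 4675 = 48·97 + 19 ≡ 19 (mod 97).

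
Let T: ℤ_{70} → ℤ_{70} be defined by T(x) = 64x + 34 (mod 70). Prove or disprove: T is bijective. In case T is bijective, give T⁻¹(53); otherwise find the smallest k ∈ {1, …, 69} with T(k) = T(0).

35

We have gcd(64, 70) = 2 > 1. Taking u = 0 and v = 35: T(0) = 34 and T(35) = 64·35 + 34 = 2274 ≡ 34 (mod 70).
So T(0) = T(35) while 0 ≠ 35, hence T is not injective, hence not bijective.
Since T is not bijective, we find the least positive k with T(k) = T(0): this means 64k ≡ 0 (mod 70), i.e. 70 ∣ 64k. Since gcd(64, 70) = 2, dividing through by 2 this holds exactly when 35 ∣ 32k, and as gcd(32, 35) = 1, exactly when 35 ∣ k.
The smallest positive such k is 35.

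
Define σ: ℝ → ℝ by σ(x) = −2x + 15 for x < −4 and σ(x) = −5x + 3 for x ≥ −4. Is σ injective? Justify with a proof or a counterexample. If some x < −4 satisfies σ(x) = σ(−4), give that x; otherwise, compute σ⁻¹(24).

-9/2

Both pieces are strictly decreasing (slopes −2 and −5), so each is injective on its own interval.
The left piece maps (−∞, −4) onto (23, ∞); the right piece maps [−4, ∞) onto (−∞, 23].
These images are disjoint, so no value is attained by both pieces. Therefore σ is injective.
Because the two images are disjoint, no x < −4 has σ(x) = σ(−4), so we compute σ⁻¹(24): 24 lies in (23, ∞), so solve −2x + 15 = 24: x = (24 − 15)/(−2) = −9/2.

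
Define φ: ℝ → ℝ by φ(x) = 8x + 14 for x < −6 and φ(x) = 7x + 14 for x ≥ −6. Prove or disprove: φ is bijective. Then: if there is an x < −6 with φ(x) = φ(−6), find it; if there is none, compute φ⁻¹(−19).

-33/7

Both pieces are strictly increasing (slopes 8 and 7), so each is injective on its own interval.
The left piece maps (−∞, −6) onto (−∞, −34); the right piece maps [−6, ∞) onto [−28, ∞).
The images leave a gap (−34 has no preimage), so φ is not surjective, hence not bijective.
Because the two images are disjoint, no x < −6 has φ(x) = φ(−6), so we compute φ⁻¹(−19): −19 lies in [−28, ∞), so solve 7x + 14 = −19: x = (−19 − 14)/7 = −33/7.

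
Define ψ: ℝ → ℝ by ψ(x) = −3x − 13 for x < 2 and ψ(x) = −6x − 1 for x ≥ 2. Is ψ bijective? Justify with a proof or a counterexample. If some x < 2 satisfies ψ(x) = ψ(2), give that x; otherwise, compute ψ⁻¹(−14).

0

Both pieces are strictly decreasing (slopes −3 and −6), so each is injective on its own interval.
The left piece maps (−∞, 2) onto (−19, ∞); the right piece maps [2, ∞) onto (−∞, −13].
These images overlap. In particular ψ(2) = −13 (right piece), and solving −3x − 13 = −13 on the left piece gives x = 0 < 2.
So ψ(0) = ψ(2) with 0 ≠ 2, and ψ is not injective, hence not bijective. This x = 0 is the requested value below 2.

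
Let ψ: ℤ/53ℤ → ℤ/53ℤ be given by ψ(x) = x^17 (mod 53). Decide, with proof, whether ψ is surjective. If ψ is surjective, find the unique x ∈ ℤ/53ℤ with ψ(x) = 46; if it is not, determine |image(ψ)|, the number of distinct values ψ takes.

36

Since 53 is prime, the nonzero elements of ℤ/53ℤ form a cyclic group of order 52.
As gcd(17, 52) = 1, raising to the 17th power is a bijection on this group: if u^17 ≡ v^17 then (uv^{−1})^17 = 1, and the only element of order dividing gcd(17, 52) = 1 is 1, so u = v.
With ψ(0) = 0 this makes ψ injective on all of ℤ/53ℤ, hence bijective (finite equal-size domain and codomain). In particular ψ is surjective.
Since ψ is surjective, we find the preimage of 46. The inverse of x ↦ x^17 on (ℤ/53ℤ)^× is x ↦ x^49, because 17·49 = 833 = 16·52 + 1 ≡ 1 (mod 52) and x^{52} = 1 for x ≠ 0 (Fermat). So ψ⁻¹(46) = 46^49 mod 53.
Repeated squaring mod 53: 46^1 ≡ 46, 46^2 ≡ 46² = 2116 ≡ 49, 46^4 ≡ 49² = 2401 ≡ 16, 46^8 ≡ 16² = 256 ≡ 44, 46^16 ≡ 44² = 1936 ≡ 28, 46^32 ≡ 28² = 784 ≡ 42. Since 49 = 32 + 16 + 1, 46^49 ≡ 42·28·46: 42·28 = 1176 ≡ 10, then 10·46 = 460 ≡ 36. So 46^49 ≡ 36 (mod 53).
Hence ψ⁻¹(46) = 36.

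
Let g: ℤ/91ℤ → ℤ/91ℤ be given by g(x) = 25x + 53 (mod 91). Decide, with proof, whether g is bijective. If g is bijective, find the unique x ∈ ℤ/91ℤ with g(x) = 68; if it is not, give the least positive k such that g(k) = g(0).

37

Suppose g(s) = g(t) in ℤ/91ℤ. Then 25s + 53 ≡ 25t + 53 (mod 91), therefore 25(s − t) ≡ 0 (mod 91).
Since gcd(25, 91) = 1, 25 is invertible modulo 91, hence s − t ≡ 0 (mod 91), i.e. s = t.
We now compute 25⁻¹ mod 91 explicitly. Euclid's algorithm: 91 = 3·25 + 16, 25 = 1·16 + 9, 16 = 1·9 + 7, 9 = 1·7 + 2, 7 = 3·2 + 1; back-substituting gives 1 = 51·25 − 14·91, so 25⁻¹ ≡ 51 (mod 91).
Then y ↦ 51(y − 53) is a two-sided inverse to g, so every y ∈ ℤ/91ℤ has a preimage.
Hence g is bijective.
Since g is bijective, we find g⁻¹(68): we need 25x ≡ 68 − 53 ≡ 15 (mod 91). Using 25⁻¹ = 51: x ≡ 51·15 = 765 = 8·91 + 37, so x = 37.
Check: g(37) = 25·37 + 53 = 978 = 10·91 + 68 ≡ 68 (mod 91).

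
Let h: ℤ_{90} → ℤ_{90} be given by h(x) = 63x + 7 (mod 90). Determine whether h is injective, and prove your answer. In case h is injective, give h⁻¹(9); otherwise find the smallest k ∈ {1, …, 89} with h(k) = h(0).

We have gcd(63, 90) = 9 > 1. Taking x_1 = 0 and x_2 = 10: h(0) = 7 and h(10) = 63·10 + 7 = 637 ≡ 7 (mod 90).
So h(0) = h(10) while 0 ≠ 10, therefore h is not injective.
Since h is not injective, we find the least positive k with h(k) = h(0): this means 63k ≡ 0 (mod 90), i.e. 90 ∣ 63k. Since gcd(63, 90) = 9, dividing through by 9 this holds exactly when 10 ∣ 7k, and as gcd(7, 10) = 1, exactly when 10 ∣ k.
The smallest positive such k is 10.

10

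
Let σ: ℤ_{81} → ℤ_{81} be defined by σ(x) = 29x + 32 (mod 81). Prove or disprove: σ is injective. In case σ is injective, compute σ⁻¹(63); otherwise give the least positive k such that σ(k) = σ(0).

29

Suppose σ(s) = σ(t) in ℤ_{81}. Then 29s + 32 ≡ 29t + 32 (mod 81), therefore 29(s − t) ≡ 0 (mod 81).
Since gcd(29, 81) = 1, 29 is invertible modulo 81, hence s − t ≡ 0 (mod 81), i.e. s = t.
So σ is injective.
We now compute 29⁻¹ mod 81 explicitly. Euclid's algorithm: 81 = 2·29 + 23, 29 = 1·23 + 6, 23 = 3·6 + 5, 6 = 1·5 + 1; back-substituting gives 1 = 14·29 − 5·81, so 29⁻¹ ≡ 14 (mod 81).
Since σ is injective, we compute σ⁻¹(63): solve 29x + 32 ≡ 63 (mod 81), i.e. 29x ≡ 31 (mod 81).
Multiplying by 29⁻¹ = 14 gives x ≡ 14·31 = 434 = 5·81 + 29 ≡ 29 (mod 81).
Check: σ(29) = 29·29 + 32 = 873 = 10·81 + 63 ≡ 63 (mod 81).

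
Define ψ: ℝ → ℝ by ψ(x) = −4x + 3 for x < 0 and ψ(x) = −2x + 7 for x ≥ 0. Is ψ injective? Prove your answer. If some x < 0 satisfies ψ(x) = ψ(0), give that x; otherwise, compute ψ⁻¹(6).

Both pieces are strictly decreasing (slopes −4 and −2), so each is injective on its own interval.
The left piece maps (−∞, 0) onto (3, ∞); the right piece maps [0, ∞) onto (−∞, 7].
These images overlap. In particular ψ(0) = 7 (right piece), and solving −4x + 3 = 7 on the left piece gives x = −1 < 0.
So ψ(−1) = ψ(0) with −1 ≠ 0, and ψ is not injective. This x = −1 is the requested value below 0.

-1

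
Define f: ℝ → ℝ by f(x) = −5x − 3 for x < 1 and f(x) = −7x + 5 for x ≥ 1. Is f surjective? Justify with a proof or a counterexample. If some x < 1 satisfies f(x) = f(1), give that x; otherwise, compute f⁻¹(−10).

Both pieces are strictly decreasing (slopes −5 and −7), so each is injective on its own interval.
The left piece maps (−∞, 1) onto (−8, ∞); the right piece maps [1, ∞) onto (−∞, −2].
The union (−8, ∞) ∪ (−∞, −2] covers ℝ, so f is surjective.
For the follow-up: the images overlap, so an x < 1 with f(x) = f(1) exists. f(1) = −2; solving −5x − 3 = −2 for x < 1 gives x = (−2 + 3)/(−5) = −1/5.

-1/5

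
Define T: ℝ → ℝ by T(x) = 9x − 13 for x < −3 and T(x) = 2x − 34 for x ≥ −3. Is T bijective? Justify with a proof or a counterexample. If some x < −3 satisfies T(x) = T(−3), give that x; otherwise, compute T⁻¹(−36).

Both pieces are strictly increasing (slopes 9 and 2), so each is injective on its own interval.
The left piece maps (−∞, −3) onto (−∞, −40); the right piece maps [−3, ∞) onto [−40, ∞).
Since −40 = −40, the images partition ℝ: T is injective and surjective, hence bijective.
Because the two images are disjoint, no x < −3 has T(x) = T(−3), so we compute T⁻¹(−36): −36 lies in [−40, ∞), so solve 2x − 34 = −36: x = (−36 + 34)/2 = −1.

-1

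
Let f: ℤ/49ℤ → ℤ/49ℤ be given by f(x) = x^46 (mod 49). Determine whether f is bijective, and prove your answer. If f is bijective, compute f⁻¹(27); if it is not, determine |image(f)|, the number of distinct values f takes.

22

f(0) = 0^46 = 0.
f(7): Repeated squaring mod 49: 7^1 ≡ 7, 7^2 ≡ 7² = 49 ≡ 0, 7^4 ≡ 0² = 0, 7^8 ≡ 0² = 0, 7^16 ≡ 0² = 0, 7^32 ≡ 0² = 0. Since 46 = 32 + 8 + 4 + 2, 7^46 ≡ 0·0·0·0: 0·0 = 0, then 0·0 = 0, then 0·0 = 0. So 7^46 ≡ 0 (mod 49).
So f(0) = f(7) = 0 while 0 ≠ 7, therefore f is not injective, hence not bijective.
Since f is not bijective, we determine |image(f)|. Computing x^46 mod 49 for each x (by repeated squaring, reducing mod 49 at every step), the values f(0), f(1), …, f(48) are: 0, 1, 16, 32, 11, 37, 22, 0, 29, 44, 4, 39, 9, 43, 0, 8, 23, 25, 18, 30, 15, 0, 36, 2, 46, 46, 2, 36, 0, 15, 30, 18, 25, 23, 8, 0, 43, 9, 39, 4, 44, 29, 0, 22, 37, 11, 32, 16, 1.
The distinct values are {0, 1, 2, 4, 8, 9, 11, 15, 16, 18, 22, 23, 25, 29, 30, 32, 36, 37, 39, 43, 44, 46}; there are 22 of them.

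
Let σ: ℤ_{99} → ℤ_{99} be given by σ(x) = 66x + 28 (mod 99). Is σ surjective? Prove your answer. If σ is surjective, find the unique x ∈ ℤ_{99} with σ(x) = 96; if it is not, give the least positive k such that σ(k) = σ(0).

3

Since gcd(66, 99) = 33, we have 66x ≡ 0 (mod 33) for all x, so σ(x) ≡ 28 (mod 33).
But 0 ≢ 28 (mod 33), so 0 ∈ ℤ_{99} has no preimage. Thus σ is not surjective.
Since σ is not surjective, we find the least positive k with σ(k) = σ(0): this means 66k ≡ 0 (mod 99), i.e. 99 ∣ 66k. Since gcd(66, 99) = 33, dividing through by 33 this holds exactly when 3 ∣ 2k, and as gcd(2, 3) = 1, exactly when 3 ∣ k.
The smallest positive such k is 3.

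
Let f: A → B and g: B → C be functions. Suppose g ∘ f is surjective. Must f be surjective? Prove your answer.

not surjective

No. Take A = {0, 1}, B = {0, 1, 2, 3, 4}, C = {0}, f(a) = 0 for every a ∈ A, and g(b) = 0 for every b ∈ B.
Then g ∘ f is surjective onto {0}, but 4 ∈ B has no preimage under f, so f is not surjective.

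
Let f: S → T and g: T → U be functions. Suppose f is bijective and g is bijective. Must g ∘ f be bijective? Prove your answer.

bijective

Injectivity: if g(f(x_1)) = g(f(x_2)) then f(x_1) = f(x_2) (g injective) so x_1 = x_2 (f injective).
Surjectivity: for c ∈ U pick b with g(b) = c, then a with f(a) = b; then (g ∘ f)(a) = c.
So g ∘ f is bijective.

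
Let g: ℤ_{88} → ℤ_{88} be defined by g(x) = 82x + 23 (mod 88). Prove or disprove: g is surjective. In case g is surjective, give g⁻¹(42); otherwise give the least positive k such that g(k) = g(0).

44

Since gcd(82, 88) = 2, we have 82x ≡ 0 (mod 2) for all x, so g(x) ≡ 1 (mod 2).
But 0 ≢ 1 (mod 2), so 0 ∈ ℤ_{88} has no preimage. Hence g is not surjective.
Since g is not surjective, we find the least positive k with g(k) = g(0): this means 82k ≡ 0 (mod 88), i.e. 88 ∣ 82k. Since gcd(82, 88) = 2, dividing through by 2 this holds exactly when 44 ∣ 41k, and as gcd(41, 44) = 1, exactly when 44 ∣ k.
The smallest positive such k is 44.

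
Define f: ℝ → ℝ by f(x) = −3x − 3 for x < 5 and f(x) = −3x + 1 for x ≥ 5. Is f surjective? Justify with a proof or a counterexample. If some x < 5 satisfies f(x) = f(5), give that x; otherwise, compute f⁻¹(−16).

Both pieces are strictly decreasing (slopes −3 and −3), so each is injective on its own interval.
The left piece maps (−∞, 5) onto (−18, ∞); the right piece maps [5, ∞) onto (−∞, −14].
The union (−18, ∞) ∪ (−∞, −14] covers ℝ, so f is surjective.
For the follow-up: the images overlap, so an x < 5 with f(x) = f(5) exists. f(5) = −14; solving −3x − 3 = −14 for x < 5 gives x = (−14 + 3)/(−3) = 11/3.

11/3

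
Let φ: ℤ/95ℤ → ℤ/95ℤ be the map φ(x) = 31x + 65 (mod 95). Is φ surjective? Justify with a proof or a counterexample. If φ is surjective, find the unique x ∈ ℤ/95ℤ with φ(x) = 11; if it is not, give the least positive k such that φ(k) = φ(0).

81

Since gcd(31, 95) = 1, 31 is invertible modulo 95. Euclid's algorithm: 95 = 3·31 + 2, 31 = 15·2 + 1; back-substituting gives 1 = 46·31 − 15·95, so 31⁻¹ ≡ 46 (mod 95).
For any y ∈ ℤ/95ℤ, x = 46(y − 65) mod 95 satisfies φ(x) = 31·46(y − 65) + 65 ≡ y (since 31·46 ≡ 1 mod 95). So every y has a preimage.
Therefore φ is surjective.
Since φ is surjective, we compute φ⁻¹(11): solve 31x + 65 ≡ 11 (mod 95), i.e. 31x ≡ 41 (mod 95).
Multiplying by 31⁻¹ = 46 gives x ≡ 46·41 = 1886 = 19·95 + 81 ≡ 81 (mod 95).
Check: φ(81) = 31·81 + 65 = 2576 = 27·95 + 11 ≡ 11 (mod 95).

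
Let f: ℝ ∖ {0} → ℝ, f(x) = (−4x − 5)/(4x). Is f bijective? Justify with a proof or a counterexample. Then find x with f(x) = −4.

If f(x) = −1, cross-multiplying gives 4(−4x − 5) = −4(4x), which simplifies to −20 = 0 — false.  So −1 has no preimage and f is not surjective.
Hence f is not bijective.
Solving f(x) = −4: cross-multiplying gives −4x − 5 = −4(4x), which rearranges to 12x = 5, so x = 5/12.

5/12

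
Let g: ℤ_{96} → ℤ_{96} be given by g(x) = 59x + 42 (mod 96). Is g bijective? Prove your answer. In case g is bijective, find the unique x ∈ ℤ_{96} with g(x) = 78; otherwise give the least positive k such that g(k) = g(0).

Recall: g is injective if g(s) = g(t) implies s = t.
If g(s) = g(t), then 59s ≡ 59t (mod 96). Because gcd(59, 96) = 1, we may cancel 59 to get s ≡ t (mod 96).
We now compute 59⁻¹ mod 96 explicitly. Euclid's algorithm: 96 = 1·59 + 37, 59 = 1·37 + 22, 37 = 1·22 + 15, 22 = 1·15 + 7, 15 = 2·7 + 1; back-substituting gives 1 = 83·59 − 51·96, so 59⁻¹ ≡ 83 (mod 96).
Then y ↦ 83(y − 42) is a two-sided inverse to g, so every y ∈ ℤ_{96} has a preimage.
Hence g is bijective.
Since g is bijective, we find g⁻¹(78): we need 59x ≡ 78 − 42 ≡ 36 (mod 96). Using 59⁻¹ = 83: x ≡ 83·36 = 2988 = 31·96 + 12, so x = 12.
Check: g(12) = 59·12 + 42 = 750 = 7·96 + 78 ≡ 78 (mod 96).

12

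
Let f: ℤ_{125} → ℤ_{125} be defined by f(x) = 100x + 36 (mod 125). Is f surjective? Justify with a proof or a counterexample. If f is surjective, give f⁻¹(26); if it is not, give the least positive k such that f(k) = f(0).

5

Since gcd(100, 125) = 25, we have 100x ≡ 0 (mod 25) for all x, so f(x) ≡ 11 (mod 25).
But 0 ≢ 11 (mod 25), so 0 ∈ ℤ_{125} has no preimage. Therefore f is not surjective.
Since f is not surjective, we find the least positive k with f(k) = f(0): this means 100k ≡ 0 (mod 125), i.e. 125 ∣ 100k. Since gcd(100, 125) = 25, dividing through by 25 this holds exactly when 5 ∣ 4k, and as gcd(4, 5) = 1, exactly when 5 ∣ k.
The smallest positive such k is 5.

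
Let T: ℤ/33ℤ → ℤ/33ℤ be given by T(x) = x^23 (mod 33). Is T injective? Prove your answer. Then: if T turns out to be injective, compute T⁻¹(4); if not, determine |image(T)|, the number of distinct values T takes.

16

Computing x^23 mod 33 for each x (by repeated squaring, reducing mod 33 at every step), the values T(0), T(1), …, T(32) are: 0, 1, 8, 27, 31, 26, 18, 13, 17, 3, 10, 11, 12, 19, 5, 9, 4, 29, 24, 28, 14, 21, 22, 23, 30, 16, 20, 15, 7, 2, 6, 25, 32.
Every element of ℤ/33ℤ appears exactly once in this list, so T is a bijection, and in particular injective.
Since T is injective, we read off the preimage of 4 from the same table: T(16) = 4, so T⁻¹(4) = 16.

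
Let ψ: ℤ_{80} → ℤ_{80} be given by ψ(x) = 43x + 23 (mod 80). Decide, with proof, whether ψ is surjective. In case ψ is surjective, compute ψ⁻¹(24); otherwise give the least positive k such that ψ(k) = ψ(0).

Recall that surjectivity means every element of the codomain has a preimage under ψ.
Since gcd(43, 80) = 1, 43 is invertible modulo 80. Euclid's algorithm: 80 = 1·43 + 37, 43 = 1·37 + 6, 37 = 6·6 + 1; back-substituting gives 1 = 67·43 − 36·80, so 43⁻¹ ≡ 67 (mod 80).
Then y ↦ 67(y − 23) is a two-sided inverse to ψ, so every y ∈ ℤ_{80} has a preimage.
Hence ψ is surjective.
Since ψ is surjective, we find ψ⁻¹(24): we need 43x ≡ 24 − 23 ≡ 1 (mod 80). Using 43⁻¹ = 67: x ≡ 67·1 = 67, so x = 67.
Check: ψ(67) = 43·67 + 23 = 2904 = 36·80 + 24 ≡ 24 (mod 80).

67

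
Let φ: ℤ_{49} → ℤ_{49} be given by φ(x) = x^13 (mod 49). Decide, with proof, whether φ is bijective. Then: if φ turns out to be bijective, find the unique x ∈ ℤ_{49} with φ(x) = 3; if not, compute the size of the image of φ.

φ(0) = 0^13 = 0.
φ(7): Repeated squaring mod 49: 7^1 ≡ 7, 7^2 ≡ 7² = 49 ≡ 0, 7^4 ≡ 0² = 0, 7^8 ≡ 0² = 0. Since 13 = 8 + 4 + 1, 7^13 ≡ 0·0·7: 0·0 = 0, then 0·7 = 0. So 7^13 ≡ 0 (mod 49).
So φ(0) = φ(7) = 0 while 0 ≠ 7, thus φ is not injective, hence not bijective.
Since φ is not bijective, we determine |image(φ)|. Computing x^13 mod 49 for each x (by repeated squaring, reducing mod 49 at every step), the values φ(0), φ(1), …, φ(48) are: 0, 1, 9, 10, 32, 33, 41, 0, 43, 2, 3, 25, 26, 34, 0, 36, 44, 45, 18, 19, 27, 0, 29, 37, 38, 11, 12, 20, 0, 22, 30, 31, 4, 5, 13, 0, 15, 23, 24, 46, 47, 6, 0, 8, 16, 17, 39, 40, 48.
The distinct values are {0, 1, 2, 3, 4, 5, 6, 8, 9, 10, 11, 12, 13, 15, 16, 17, 18, 19, 20, 22, 23, 24, 25, 26, 27, 29, 30, 31, 32, 33, 34, 36, 37, 38, 39, 40, 41, 43, 44, 45, 46, 47, 48}; there are 43 of them.

43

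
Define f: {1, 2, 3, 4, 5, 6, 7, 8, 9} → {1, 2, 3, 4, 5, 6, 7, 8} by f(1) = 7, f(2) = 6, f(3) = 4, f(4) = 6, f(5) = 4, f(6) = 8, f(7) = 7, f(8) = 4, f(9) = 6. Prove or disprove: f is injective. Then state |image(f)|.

4

f(2) = 6 = f(4) with 2 ≠ 4, so f is not injective.
The image of f is {4, 6, 7, 8}, which has 4 elements.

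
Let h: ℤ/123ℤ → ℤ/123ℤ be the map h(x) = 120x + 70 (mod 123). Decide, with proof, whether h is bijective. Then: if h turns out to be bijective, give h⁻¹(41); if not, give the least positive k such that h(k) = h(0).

41

We have gcd(120, 123) = 3 > 1. Taking u = 0 and v = 41: h(0) = 70 and h(41) = 120·41 + 70 = 4990 ≡ 70 (mod 123).
So h(0) = h(41) while 0 ≠ 41, so h is not injective, hence not bijective.
Since h is not bijective, we find the least positive k with h(k) = h(0): this means 120k ≡ 0 (mod 123), i.e. 123 ∣ 120k. Since gcd(120, 123) = 3, dividing through by 3 this holds exactly when 41 ∣ 40k, and as gcd(40, 41) = 1, exactly when 41 ∣ k.
The smallest positive such k is 41.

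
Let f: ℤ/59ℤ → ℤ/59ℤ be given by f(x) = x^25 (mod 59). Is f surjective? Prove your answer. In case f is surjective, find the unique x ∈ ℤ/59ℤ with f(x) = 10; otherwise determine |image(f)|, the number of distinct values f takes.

31

Since 59 is prime, the nonzero elements of ℤ/59ℤ form a cyclic group of order 58.
As gcd(25, 58) = 1, raising to the 25th power is a bijection on this group: if s^25 ≡ t^25 then (st^{−1})^25 = 1, and the only element of order dividing gcd(25, 58) = 1 is 1, so s = t.
With f(0) = 0 this makes f injective on all of ℤ/59ℤ, hence bijective (finite equal-size domain and codomain). In particular f is surjective.
Since f is surjective, we find the preimage of 10. The inverse of x ↦ x^25 on (ℤ/59ℤ)^× is x ↦ x^7, because 25·7 = 175 = 3·58 + 1 ≡ 1 (mod 58) and x^{58} = 1 for x ≠ 0 (Fermat). So f⁻¹(10) = 10^7 mod 59.
Repeated squaring mod 59: 10^1 ≡ 10, 10^2 ≡ 10² = 100 ≡ 41, 10^4 ≡ 41² = 1681 ≡ 29. Since 7 = 4 + 2 + 1, 10^7 ≡ 29·41·10: 29·41 = 1189 ≡ 9, then 9·10 = 90 ≡ 31. So 10^7 ≡ 31 (mod 59).
Hence f⁻¹(10) = 31.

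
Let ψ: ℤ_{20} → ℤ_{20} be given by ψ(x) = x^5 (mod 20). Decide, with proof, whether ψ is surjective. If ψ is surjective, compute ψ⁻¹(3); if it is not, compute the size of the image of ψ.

ψ(0) = 0^5 = 0.
ψ(10): Repeated squaring mod 20: 10^1 ≡ 10, 10^2 ≡ 10² = 100 ≡ 0, 10^4 ≡ 0² = 0. Since 5 = 4 + 1, 10^5 ≡ 0·10: 0·10 = 0. So 10^5 ≡ 0 (mod 20).
So ψ(0) = ψ(10) = 0 while 0 ≠ 10, thus ψ is not injective.
A non-injective map from the 20-element set ℤ_{20} to itself takes at most 19 distinct values, so it cannot be surjective. Thus ψ is not surjective.
Since ψ is not surjective, we determine |image(ψ)|. Computing x^5 mod 20 for each x (by repeated squaring, reducing mod 20 at every step), the values ψ(0), ψ(1), …, ψ(19) are: 0, 1, 12, 3, 4, 5, 16, 7, 8, 9, 0, 11, 12, 13, 4, 15, 16, 17, 8, 19.
The distinct values are {0, 1, 3, 4, 5, 7, 8, 9, 11, 12, 13, 15, 16, 17, 19}; there are 15 of them.

15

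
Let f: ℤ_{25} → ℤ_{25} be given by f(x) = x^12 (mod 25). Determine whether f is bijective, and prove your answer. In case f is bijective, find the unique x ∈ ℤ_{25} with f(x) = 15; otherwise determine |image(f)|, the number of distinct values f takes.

f(3): Repeated squaring mod 25: 3^1 ≡ 3, 3^2 ≡ 3² = 9, 3^4 ≡ 9² = 81 ≡ 6, 3^8 ≡ 6² = 36 ≡ 11. Since 12 = 8 + 4, 3^12 ≡ 11·6: 11·6 = 66 ≡ 16. So 3^12 ≡ 16 (mod 25).
f(4): Repeated squaring mod 25: 4^1 ≡ 4, 4^2 ≡ 4² = 16, 4^4 ≡ 16² = 256 ≡ 6, 4^8 ≡ 6² = 36 ≡ 11. Since 12 = 8 + 4, 4^12 ≡ 11·6: 11·6 = 66 ≡ 16. So 4^12 ≡ 16 (mod 25).
So f(3) = f(4) = 16 while 3 ≠ 4, thus f is not injective, hence not bijective.
Since f is not bijective, we determine |image(f)|. Computing x^12 mod 25 for each x (by repeated squaring, reducing mod 25 at every step), the values f(0), f(1), …, f(24) are: 0, 1, 21, 16, 16, 0, 11, 1, 11, 6, 0, 21, 6, 6, 21, 0, 6, 11, 1, 11, 0, 16, 16, 21, 1.
The distinct values are {0, 1, 6, 11, 16, 21}; there are 6 of them.

6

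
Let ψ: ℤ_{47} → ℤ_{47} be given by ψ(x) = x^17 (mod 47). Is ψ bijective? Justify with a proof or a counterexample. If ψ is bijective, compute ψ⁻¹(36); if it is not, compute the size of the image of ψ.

2

Since 47 is prime, the nonzero elements of ℤ_{47} form a cyclic group of order 46.
As gcd(17, 46) = 1, raising to the 17th power is a bijection on this group: if x_1^17 ≡ x_2^17 then (x_1x_2^{−1})^17 = 1, and the only element of order dividing gcd(17, 46) = 1 is 1, so x_1 = x_2.
With ψ(0) = 0 this makes ψ injective on all of ℤ_{47}, hence bijective (finite equal-size domain and codomain). In particular ψ is bijective.
Since ψ is bijective, we find the preimage of 36. The inverse of x ↦ x^17 on (ℤ_{47})^× is x ↦ x^19, because 17·19 = 323 = 7·46 + 1 ≡ 1 (mod 46) and x^{46} = 1 for x ≠ 0 (Fermat). So ψ⁻¹(36) = 36^19 mod 47.
Repeated squaring mod 47: 36^1 ≡ 36, 36^2 ≡ 36² = 1296 ≡ 27, 36^4 ≡ 27² = 729 ≡ 24, 36^8 ≡ 24² = 576 ≡ 12, 36^16 ≡ 12² = 144 ≡ 3. Since 19 = 16 + 2 + 1, 36^19 ≡ 3·27·36: 3·27 = 81 ≡ 34, then 34·36 = 1224 ≡ 2. So 36^19 ≡ 2 (mod 47).
Hence ψ⁻¹(36) = 2.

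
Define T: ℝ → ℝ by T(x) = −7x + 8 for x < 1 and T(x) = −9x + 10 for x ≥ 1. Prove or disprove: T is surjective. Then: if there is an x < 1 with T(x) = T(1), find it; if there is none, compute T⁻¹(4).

4/7

Both pieces are strictly decreasing (slopes −7 and −9), so each is injective on its own interval.
The left piece maps (−∞, 1) onto (1, ∞); the right piece maps [1, ∞) onto (−∞, 1].
These images together cover ℝ, so T is surjective.
Because the two images are disjoint, no x < 1 has T(x) = T(1), so we compute T⁻¹(4): 4 lies in (1, ∞), so solve −7x + 8 = 4: x = (4 − 8)/(−7) = 4/7.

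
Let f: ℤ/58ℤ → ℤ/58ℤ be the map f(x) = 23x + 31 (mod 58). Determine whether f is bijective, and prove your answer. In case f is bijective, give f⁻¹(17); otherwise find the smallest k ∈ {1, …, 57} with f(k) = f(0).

12

If f(a) = f(b), then 23a ≡ 23b (mod 58). Because gcd(23, 58) = 1, we may cancel 23 to get a ≡ b (mod 58).
We now compute 23⁻¹ mod 58 explicitly. Euclid's algorithm: 58 = 2·23 + 12, 23 = 1·12 + 11, 12 = 1·11 + 1; back-substituting gives 1 = 53·23 − 21·58, so 23⁻¹ ≡ 53 (mod 58).
For any y ∈ ℤ/58ℤ, x = 53(y − 31) mod 58 satisfies f(x) = 23·53(y − 31) + 31 ≡ y (since 23·53 ≡ 1 mod 58). So every y has a preimage.
So f is bijective.
Since f is bijective, we compute f⁻¹(17): solve 23x + 31 ≡ 17 (mod 58), i.e. 23x ≡ 44 (mod 58).
Multiplying by 23⁻¹ = 53 gives x ≡ 53·44 = 2332 = 40·58 + 12 ≡ 12 (mod 58).
Check: f(12) = 23·12 + 31 = 307 = 5·58 + 17 ≡ 17 (mod 58).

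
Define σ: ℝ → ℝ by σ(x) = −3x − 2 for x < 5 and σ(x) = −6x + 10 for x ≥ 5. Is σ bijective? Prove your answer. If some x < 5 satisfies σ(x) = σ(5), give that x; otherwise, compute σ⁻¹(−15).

13/3

Both pieces are strictly decreasing (slopes −3 and −6), so each is injective on its own interval.
The left piece maps (−∞, 5) onto (−17, ∞); the right piece maps [5, ∞) onto (−∞, −20].
The images leave a gap (−17 has no preimage), so σ is not surjective, hence not bijective.
Because the two images are disjoint, no x < 5 has σ(x) = σ(5), so we compute σ⁻¹(−15): −15 lies in (−17, ∞), so solve −3x − 2 = −15: x = (−15 + 2)/(−3) = 13/3.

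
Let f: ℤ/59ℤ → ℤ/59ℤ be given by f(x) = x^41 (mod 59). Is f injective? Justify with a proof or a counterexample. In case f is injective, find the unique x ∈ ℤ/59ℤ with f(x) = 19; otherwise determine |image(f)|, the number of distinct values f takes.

Since 59 is prime, the nonzero elements of ℤ/59ℤ form a cyclic group of order 58.
As gcd(41, 58) = 1, raising to the 41st power is a bijection on this group: if x_1^41 ≡ x_2^41 then (x_1x_2^{−1})^41 = 1, and the only element of order dividing gcd(41, 58) = 1 is 1, so x_1 = x_2.
With f(0) = 0 this makes f injective on all of ℤ/59ℤ, hence bijective (finite equal-size domain and codomain). In particular f is injective.
Since f is injective, we find the preimage of 19. The inverse of x ↦ x^41 on (ℤ/59ℤ)^× is x ↦ x^17, because 41·17 = 697 = 12·58 + 1 ≡ 1 (mod 58) and x^{58} = 1 for x ≠ 0 (Fermat). So f⁻¹(19) = 19^17 mod 59.
Repeated squaring mod 59: 19^1 ≡ 19, 19^2 ≡ 19² = 361 ≡ 7, 19^4 ≡ 7² = 49, 19^8 ≡ 49² = 2401 ≡ 41, 19^16 ≡ 41² = 1681 ≡ 29. Since 17 = 16 + 1, 19^17 ≡ 29·19: 29·19 = 551 ≡ 20. So 19^17 ≡ 20 (mod 59).
Hence f⁻¹(19) = 20.

20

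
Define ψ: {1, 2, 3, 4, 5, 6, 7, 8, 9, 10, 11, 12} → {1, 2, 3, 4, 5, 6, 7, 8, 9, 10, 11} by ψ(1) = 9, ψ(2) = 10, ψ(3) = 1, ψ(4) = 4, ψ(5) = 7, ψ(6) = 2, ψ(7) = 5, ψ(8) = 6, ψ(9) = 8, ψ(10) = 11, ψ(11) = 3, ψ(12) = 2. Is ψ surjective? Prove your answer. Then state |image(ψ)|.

Every element of the codomain has a preimage: 1 = ψ(3), 2 = ψ(6), 3 = ψ(11), 4 = ψ(4), 5 = ψ(7), 6 = ψ(8), 7 = ψ(5), 8 = ψ(9), 9 = ψ(1), 10 = ψ(2), 11 = ψ(10).
Thus ψ is surjective.
The image of ψ is {1, 2, 3, 4, 5, 6, 7, 8, 9, 10, 11}, which has 11 elements.

11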